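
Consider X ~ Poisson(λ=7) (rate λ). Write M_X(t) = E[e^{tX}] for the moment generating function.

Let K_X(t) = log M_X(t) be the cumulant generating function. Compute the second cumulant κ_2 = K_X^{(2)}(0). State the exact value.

M_X(t) = e^(7*e^(t) - 7)
K_X(t) = log M_X(t) = 7*e^(t) - 7
K^(2)(t) = 7*e^(t)

κ_2 = K^(2)(0) = 7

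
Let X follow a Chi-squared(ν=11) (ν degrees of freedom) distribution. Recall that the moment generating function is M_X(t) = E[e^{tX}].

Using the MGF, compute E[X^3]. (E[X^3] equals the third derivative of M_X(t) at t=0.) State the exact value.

E[X^3] = M^(3)(0) = 2145

M_X(t) = (1 - 2*t)^(-11/2)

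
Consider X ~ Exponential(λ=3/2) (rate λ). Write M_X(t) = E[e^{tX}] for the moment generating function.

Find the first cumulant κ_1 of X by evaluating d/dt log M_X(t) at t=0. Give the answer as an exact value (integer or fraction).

κ_1 = K′(0) = 2/3

M_X(t) = 3/(2*(3/2 - t))
K_X(t) = log M_X(t) = -log(3/2 - t) - log(2) + log(3)
K′(t) = -2/(2*t - 3)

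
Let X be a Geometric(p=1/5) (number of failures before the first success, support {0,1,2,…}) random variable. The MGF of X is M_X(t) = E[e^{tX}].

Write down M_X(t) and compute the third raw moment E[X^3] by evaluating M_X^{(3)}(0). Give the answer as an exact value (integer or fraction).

M_X(t) = 1/(5*(1 - 4*e^(t)/5))
D^3[M](t) = (64*e^(3*t) + 320*e^(2*t) + 100*e^(t))/(256*e^(4*t) - 1280*e^(3*t) + 2400*e^(2*t) - 2000*e^(t) + 625)

E[X^3] = D^3[M](0) = 484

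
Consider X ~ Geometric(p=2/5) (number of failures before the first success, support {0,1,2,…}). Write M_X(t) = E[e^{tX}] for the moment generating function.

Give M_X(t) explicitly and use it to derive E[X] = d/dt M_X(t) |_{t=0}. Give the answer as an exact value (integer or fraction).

E[X] = M^(1)(0) = 3/2

M_X(t) = 2/(5*(1 - 3*e^(t)/5))
M^(1)(t) = 6*e^(t)/(9*e^(2*t) - 30*e^(t) + 25)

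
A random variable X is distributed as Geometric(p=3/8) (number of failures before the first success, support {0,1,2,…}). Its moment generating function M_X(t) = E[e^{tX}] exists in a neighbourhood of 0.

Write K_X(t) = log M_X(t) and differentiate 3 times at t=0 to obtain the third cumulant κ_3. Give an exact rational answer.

M_X(t) = 3/(8*(1 - 5*e^(t)/8))
K_X(t) = log M_X(t) = -log(1 - 5*e^(t)/8) - 3*log(2) + log(3)
D^3[K](t) = (-200*e^(2*t) - 320*e^(t))/(125*e^(3*t) - 600*e^(2*t) + 960*e^(t) - 512)

κ_3 = D^3[K](0) = 520/27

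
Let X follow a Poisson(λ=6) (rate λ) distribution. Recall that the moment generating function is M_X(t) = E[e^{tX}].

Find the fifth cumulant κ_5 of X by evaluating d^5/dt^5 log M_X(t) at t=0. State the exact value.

κ_5 = D^5[K](0) = 6

M_X(t) = e^(6*e^(t) - 6)
K_X(t) = log M_X(t) = 6*e^(t) - 6
D^5[K](t) = 6*e^(t)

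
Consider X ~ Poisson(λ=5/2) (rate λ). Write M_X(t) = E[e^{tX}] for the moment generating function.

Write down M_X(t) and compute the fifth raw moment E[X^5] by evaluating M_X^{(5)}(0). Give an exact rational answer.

E[X^5] = D^5[M](0) = 31205/32

M_X(t) = e^(5*e^(t)/2 - 5/2)
D^5[M](t) = (3125*e^(5*t)*e^(5*e^(t)/2) + 12500*e^(4*t)*e^(5*e^(t)/2) + 12500*e^(3*t)*e^(5*e^(t)/2) + 3000*e^(2*t)*e^(5*e^(t)/2) + 80*e^(t)*e^(5*e^(t)/2))*e^(-5/2)/32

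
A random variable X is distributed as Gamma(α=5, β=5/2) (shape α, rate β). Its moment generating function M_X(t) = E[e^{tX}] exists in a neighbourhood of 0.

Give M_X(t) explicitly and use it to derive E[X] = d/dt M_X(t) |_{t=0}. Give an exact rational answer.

M_X(t) = 3125/(32*(5/2 - t)^5)
D[M](t) = 31250/(64*t^6 - 960*t^5 + 6000*t^4 - 20000*t^3 + 37500*t^2 - 37500*t + 15625)

E[X] = D[M](0) = 2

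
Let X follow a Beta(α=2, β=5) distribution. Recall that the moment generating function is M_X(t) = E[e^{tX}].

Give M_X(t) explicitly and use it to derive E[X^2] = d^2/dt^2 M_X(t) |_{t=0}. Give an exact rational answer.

M_X(t) = ₁F₁(2; 7; t)
D^2[M](t) = 3*₁F₁(4; 9; t)/28

E[X^2] = D^2[M](0) = 3/28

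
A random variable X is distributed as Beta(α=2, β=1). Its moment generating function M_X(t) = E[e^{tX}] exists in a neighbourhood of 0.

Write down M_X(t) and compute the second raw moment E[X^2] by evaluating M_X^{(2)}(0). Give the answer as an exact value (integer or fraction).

M_X(t) = ₁F₁(2; 3; t)
M^(2)(t) = ₁F₁(4; 5; t)/2

E[X^2] = M^(2)(0) = 1/2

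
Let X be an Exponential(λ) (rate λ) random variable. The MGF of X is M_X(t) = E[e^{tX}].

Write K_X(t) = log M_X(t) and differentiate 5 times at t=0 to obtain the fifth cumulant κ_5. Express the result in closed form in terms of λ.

κ_5 = D^5[K](0) = 24/λ^5

M_X(t) = λ/(λ - t)
K_X(t) = log M_X(t) = log(λ) - log(λ - t)
D^5[K](t) = -24/(-λ^5 + 5*λ^4*t - 10*λ^3*t^2 + 10*λ^2*t^3 - 5*λ*t^4 + t^5)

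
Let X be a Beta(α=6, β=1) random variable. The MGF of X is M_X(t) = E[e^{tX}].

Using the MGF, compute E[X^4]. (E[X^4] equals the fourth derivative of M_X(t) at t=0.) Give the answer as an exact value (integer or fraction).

E[X^4] = d^4M/dt^4 |_{t=0} = 3/5

M_X(t) = ₁F₁(6; 7; t)
dM/dt = 6*₁F₁(7; 8; t)/7
d^2M/dt^2 = 3*₁F₁(8; 9; t)/4
d^3M/dt^3 = 2*₁F₁(9; 10; t)/3
d^4M/dt^4 = 3*₁F₁(10; 11; t)/5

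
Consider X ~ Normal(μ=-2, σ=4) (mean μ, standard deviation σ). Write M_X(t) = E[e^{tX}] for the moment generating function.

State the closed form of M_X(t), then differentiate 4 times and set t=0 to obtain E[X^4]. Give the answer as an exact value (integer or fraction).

M_X(t) = e^(8*t^2 - 2*t)
dM/dt = 16*t*e^(-2*t)*e^(8*t^2) - 2*e^(-2*t)*e^(8*t^2)
d^2M/dt^2 = (256*t^2*e^(8*t^2) - 64*t*e^(8*t^2) + 20*e^(8*t^2))*e^(-2*t)
d^3M/dt^3 = (4096*t^3*e^(8*t^2) - 1536*t^2*e^(8*t^2) + 960*t*e^(8*t^2) - 104*e^(8*t^2))*e^(-2*t)
d^4M/dt^4 = (65536*t^4*e^(8*t^2) - 32768*t^3*e^(8*t^2) + 30720*t^2*e^(8*t^2) - 6656*t*e^(8*t^2) + 1168*e^(8*t^2))*e^(-2*t)

E[X^4] = d^4M/dt^4 |_{t=0} = 1168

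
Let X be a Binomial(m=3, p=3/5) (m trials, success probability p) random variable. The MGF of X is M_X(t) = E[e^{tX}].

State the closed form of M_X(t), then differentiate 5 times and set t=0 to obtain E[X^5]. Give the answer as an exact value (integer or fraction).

E[X^5] = M^(5)(0) = 333/5

M_X(t) = (3*e^(t)/5 + 2/5)^3
M^(5)(t) = 6561*e^(3*t)/125 + 1728*e^(2*t)/125 + 36*e^(t)/125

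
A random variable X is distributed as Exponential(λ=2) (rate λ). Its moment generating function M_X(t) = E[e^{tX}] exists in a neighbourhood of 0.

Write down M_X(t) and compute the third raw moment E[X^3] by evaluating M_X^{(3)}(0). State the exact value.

E[X^3] = D^3[M](0) = 3/4

M_X(t) = 2/(2 - t)
D^3[M](t) = 12/(t^4 - 8*t^3 + 24*t^2 - 32*t + 16)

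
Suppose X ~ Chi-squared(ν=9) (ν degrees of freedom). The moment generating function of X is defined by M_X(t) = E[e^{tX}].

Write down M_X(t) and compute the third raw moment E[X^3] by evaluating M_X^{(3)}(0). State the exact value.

E[X^3] = M′′′(0) = 1287

M_X(t) = (1 - 2*t)^(-9/2)
M′(t) = -9/(32*t^5*√(1 - 2*t) - 80*t^4*√(1 - 2*t) + 80*t^3*√(1 - 2*t) - 40*t^2*√(1 - 2*t) + 10*t*√(1 - 2*t) - √(1 - 2*t))
M′′(t) = 99/(64*t^6*√(1 - 2*t) - 192*t^5*√(1 - 2*t) + 240*t^4*√(1 - 2*t) - 160*t^3*√(1 - 2*t) + 60*t^2*√(1 - 2*t) - 12*t*√(1 - 2*t) + √(1 - 2*t))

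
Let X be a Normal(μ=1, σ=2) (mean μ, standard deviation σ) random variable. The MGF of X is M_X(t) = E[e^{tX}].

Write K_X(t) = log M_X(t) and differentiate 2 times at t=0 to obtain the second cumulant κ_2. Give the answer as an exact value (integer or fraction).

κ_2 = D^2[K](0) = 4

M_X(t) = e^(2*t^2 + t)
K_X(t) = log M_X(t) = 2*t^2 + t
D^2[K](t) = 4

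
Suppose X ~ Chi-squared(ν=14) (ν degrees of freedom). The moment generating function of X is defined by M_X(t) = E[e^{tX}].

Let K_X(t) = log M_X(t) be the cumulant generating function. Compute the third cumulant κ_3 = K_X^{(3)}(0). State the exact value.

M_X(t) = (1 - 2*t)^(-7)
K_X(t) = log M_X(t) = -7*log(1 - 2*t)
dK/dt = -14/(2*t - 1)
d^2K/dt^2 = 28/(4*t^2 - 4*t + 1)
d^3K/dt^3 = -112/(8*t^3 - 12*t^2 + 6*t - 1)

κ_3 = d^3K/dt^3 |_{t=0} = 112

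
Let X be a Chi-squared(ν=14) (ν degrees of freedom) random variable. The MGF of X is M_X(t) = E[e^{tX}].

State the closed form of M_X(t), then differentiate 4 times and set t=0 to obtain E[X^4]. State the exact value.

E[X^4] = M′′′′(0) = 80640

M_X(t) = (1 - 2*t)^(-7)
M′(t) = 14/(256*t^8 - 1024*t^7 + 1792*t^6 - 1792*t^5 + 1120*t^4 - 448*t^3 + 112*t^2 - 16*t + 1)
M′′(t) = -224/(512*t^9 - 2304*t^8 + 4608*t^7 - 5376*t^6 + 4032*t^5 - 2016*t^4 + 672*t^3 - 144*t^2 + 18*t - 1)
M′′′(t) = 4032/(1024*t^10 - 5120*t^9 + 11520*t^8 - 15360*t^7 + 13440*t^6 - 8064*t^5 + 3360*t^4 - 960*t^3 + 180*t^2 - 20*t + 1)
M′′′′(t) = -80640/(2048*t^11 - 11264*t^10 + 28160*t^9 - 42240*t^8 + 42240*t^7 - 29568*t^6 + 14784*t^5 - 5280*t^4 + 1320*t^3 - 220*t^2 + 22*t - 1)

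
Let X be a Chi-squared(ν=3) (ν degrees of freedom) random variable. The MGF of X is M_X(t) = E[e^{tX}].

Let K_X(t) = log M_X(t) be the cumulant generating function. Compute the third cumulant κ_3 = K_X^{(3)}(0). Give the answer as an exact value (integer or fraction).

M_X(t) = (1 - 2*t)^(-3/2)
K_X(t) = log M_X(t) = -3*log(1 - 2*t)/2
D^3[K](t) = -24/(8*t^3 - 12*t^2 + 6*t - 1)

κ_3 = D^3[K](0) = 24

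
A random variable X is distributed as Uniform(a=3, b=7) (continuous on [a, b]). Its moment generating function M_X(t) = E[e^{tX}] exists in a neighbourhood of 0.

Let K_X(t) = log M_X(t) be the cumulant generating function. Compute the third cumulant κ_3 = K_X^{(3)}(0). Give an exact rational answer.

M_X(t) = (e^(7*t) - e^(3*t))/(4*t)
K_X(t) = log M_X(t) = -log(t) + log(e^(7*t) - e^(3*t)) - 2*log(2)
D^3[K](t) = (64*t^3*e^(8*t) + 64*t^3*e^(4*t) - 2*e^(12*t) + 6*e^(8*t) - 6*e^(4*t) + 2)/(t^3*e^(12*t) - 3*t^3*e^(8*t) + 3*t^3*e^(4*t) - t^3)

κ_3 = D^3[K](0) = 0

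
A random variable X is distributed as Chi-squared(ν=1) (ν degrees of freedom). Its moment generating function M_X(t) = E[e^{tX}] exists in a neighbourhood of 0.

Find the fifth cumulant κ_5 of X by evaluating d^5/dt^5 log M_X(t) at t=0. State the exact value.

M_X(t) = 1/√(1 - 2*t)
K_X(t) = log M_X(t) = -log(1 - 2*t)/2
K^(5)(t) = -384/(32*t^5 - 80*t^4 + 80*t^3 - 40*t^2 + 10*t - 1)

κ_5 = K^(5)(0) = 384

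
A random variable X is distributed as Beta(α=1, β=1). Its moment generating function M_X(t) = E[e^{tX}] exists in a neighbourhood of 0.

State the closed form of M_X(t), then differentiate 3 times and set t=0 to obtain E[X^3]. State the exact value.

E[X^3] = M^(3)(0) = 1/4

M_X(t) = ₁F₁(1; 2; t)
M^(3)(t) = ₁F₁(4; 5; t)/4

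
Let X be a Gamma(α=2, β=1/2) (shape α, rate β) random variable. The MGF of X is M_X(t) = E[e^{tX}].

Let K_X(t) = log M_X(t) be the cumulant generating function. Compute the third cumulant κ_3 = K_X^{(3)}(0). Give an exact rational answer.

κ_3 = D^3[K](0) = 32

M_X(t) = 1/(4*(1/2 - t)^2)
K_X(t) = log M_X(t) = -2*log(1/2 - t) - 2*log(2)
D^3[K](t) = -32/(8*t^3 - 12*t^2 + 6*t - 1)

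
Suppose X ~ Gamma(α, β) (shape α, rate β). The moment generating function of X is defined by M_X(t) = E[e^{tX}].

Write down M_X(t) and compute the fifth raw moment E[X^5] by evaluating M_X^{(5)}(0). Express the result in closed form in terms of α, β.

E[X^5] = d^5M/dt^5 |_{t=0} = α*(α^4 + 10*α^3 + 35*α^2 + 50*α + 24)/β^5

M_X(t) = (β/(β - t))^α
dM/dt = -α*β^α*(1/(β - t))^α/(-β + t)
d^2M/dt^2 = (α^2*β^α*(1/(β - t))^α + α*β^α*(1/(β - t))^α)/(β^2 - 2*β*t + t^2)
d^3M/dt^3 = (-α^3*β^α*(1/(β - t))^α - 3*α^2*β^α*(1/(β - t))^α - 2*α*β^α*(1/(β - t))^α)/(-β^3 + 3*β^2*t - 3*β*t^2 + t^3)
d^4M/dt^4 = (α^4*β^α*(1/(β - t))^α + 6*α^3*β^α*(1/(β - t))^α + 11*α^2*β^α*(1/(β - t))^α + 6*α*β^α*(1/(β - t))^α)/(β^4 - 4*β^3*t + 6*β^2*t^2 - 4*β*t^3 + t^4)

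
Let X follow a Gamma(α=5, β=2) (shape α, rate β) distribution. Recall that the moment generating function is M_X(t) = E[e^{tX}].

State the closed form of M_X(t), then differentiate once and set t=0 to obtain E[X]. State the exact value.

E[X] = D[M](0) = 5/2

M_X(t) = 32/(2 - t)^5
D[M](t) = 160/(t^6 - 12*t^5 + 60*t^4 - 160*t^3 + 240*t^2 - 192*t + 64)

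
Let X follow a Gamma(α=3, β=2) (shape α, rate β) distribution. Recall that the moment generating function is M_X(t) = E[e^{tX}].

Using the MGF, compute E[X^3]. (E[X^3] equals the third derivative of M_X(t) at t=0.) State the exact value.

M_X(t) = 8/(2 - t)^3
D^3[M](t) = 480/(t^6 - 12*t^5 + 60*t^4 - 160*t^3 + 240*t^2 - 192*t + 64)

E[X^3] = D^3[M](0) = 15/2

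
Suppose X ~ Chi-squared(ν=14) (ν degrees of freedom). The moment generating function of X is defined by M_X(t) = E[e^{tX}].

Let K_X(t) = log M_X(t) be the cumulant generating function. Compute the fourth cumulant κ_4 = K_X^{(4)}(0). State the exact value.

κ_4 = K^(4)(0) = 672

M_X(t) = (1 - 2*t)^(-7)
K_X(t) = log M_X(t) = -7*log(1 - 2*t)
K^(4)(t) = 672/(16*t^4 - 32*t^3 + 24*t^2 - 8*t + 1)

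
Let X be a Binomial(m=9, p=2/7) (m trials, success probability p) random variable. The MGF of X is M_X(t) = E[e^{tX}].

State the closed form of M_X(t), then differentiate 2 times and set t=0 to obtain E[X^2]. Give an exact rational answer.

M_X(t) = (2*e^(t)/7 + 5/7)^9

E[X^2] = M^(2)(0) = 414/49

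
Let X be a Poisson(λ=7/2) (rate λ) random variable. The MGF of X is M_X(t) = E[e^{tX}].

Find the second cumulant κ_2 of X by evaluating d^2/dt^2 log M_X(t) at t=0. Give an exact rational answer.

κ_2 = d^2K/dt^2 |_{t=0} = 7/2

M_X(t) = e^(7*e^(t)/2 - 7/2)
K_X(t) = log M_X(t) = 7*e^(t)/2 - 7/2
dK/dt = 7*e^(t)/2
d^2K/dt^2 = 7*e^(t)/2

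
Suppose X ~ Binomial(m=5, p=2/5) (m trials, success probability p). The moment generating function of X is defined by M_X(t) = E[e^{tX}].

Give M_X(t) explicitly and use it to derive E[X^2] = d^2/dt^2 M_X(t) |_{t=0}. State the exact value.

E[X^2] = M′′(0) = 26/5

M_X(t) = (2*e^(t)/5 + 3/5)^5
M′(t) = 32*e^(5*t)/625 + 192*e^(4*t)/625 + 432*e^(3*t)/625 + 432*e^(2*t)/625 + 162*e^(t)/625
M′′(t) = 32*e^(5*t)/125 + 768*e^(4*t)/625 + 1296*e^(3*t)/625 + 864*e^(2*t)/625 + 162*e^(t)/625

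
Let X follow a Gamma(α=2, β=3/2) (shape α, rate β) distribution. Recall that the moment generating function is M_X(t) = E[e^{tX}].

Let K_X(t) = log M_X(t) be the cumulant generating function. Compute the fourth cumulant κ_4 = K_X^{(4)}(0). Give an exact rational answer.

κ_4 = K^(4)(0) = 64/27

M_X(t) = 9/(4*(3/2 - t)^2)
K_X(t) = log M_X(t) = -2*log(3/2 - t) - 2*log(2) + 2*log(3)
K^(4)(t) = 192/(16*t^4 - 96*t^3 + 216*t^2 - 216*t + 81)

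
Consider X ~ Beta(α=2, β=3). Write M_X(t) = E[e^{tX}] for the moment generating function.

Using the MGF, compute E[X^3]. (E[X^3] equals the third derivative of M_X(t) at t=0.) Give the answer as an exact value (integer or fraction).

M_X(t) = ₁F₁(2; 5; t)
M^(3)(t) = 4*₁F₁(5; 8; t)/35

E[X^3] = M^(3)(0) = 4/35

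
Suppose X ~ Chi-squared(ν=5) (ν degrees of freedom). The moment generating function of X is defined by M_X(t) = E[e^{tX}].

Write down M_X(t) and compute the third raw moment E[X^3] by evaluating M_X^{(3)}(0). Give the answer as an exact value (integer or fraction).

E[X^3] = D^3[M](0) = 315

M_X(t) = (1 - 2*t)^(-5/2)
D^3[M](t) = -315/(32*t^5*√(1 - 2*t) - 80*t^4*√(1 - 2*t) + 80*t^3*√(1 - 2*t) - 40*t^2*√(1 - 2*t) + 10*t*√(1 - 2*t) - √(1 - 2*t))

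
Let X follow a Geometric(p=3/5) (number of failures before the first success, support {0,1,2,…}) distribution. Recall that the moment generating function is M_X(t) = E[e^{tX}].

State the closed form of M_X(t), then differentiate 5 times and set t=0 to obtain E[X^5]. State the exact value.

M_X(t) = 3/(5*(1 - 2*e^(t)/5))
M′(t) = 6*e^(t)/(4*e^(2*t) - 20*e^(t) + 25)
M′′(t) = (-12*e^(2*t) - 30*e^(t))/(8*e^(3*t) - 60*e^(2*t) + 150*e^(t) - 125)
M′′′(t) = (24*e^(3*t) + 240*e^(2*t) + 150*e^(t))/(16*e^(4*t) - 160*e^(3*t) + 600*e^(2*t) - 1000*e^(t) + 625)
M′′′′(t) = (-48*e^(4*t) - 1320*e^(3*t) - 3300*e^(2*t) - 750*e^(t))/(32*e^(5*t) - 400*e^(4*t) + 2000*e^(3*t) - 5000*e^(2*t) + 6250*e^(t) - 3125)

E[X^5] = M′′′′′(0) = 9854/81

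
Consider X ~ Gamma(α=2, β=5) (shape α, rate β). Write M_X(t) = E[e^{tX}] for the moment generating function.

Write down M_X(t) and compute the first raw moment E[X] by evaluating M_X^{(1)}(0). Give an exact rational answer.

M_X(t) = 25/(5 - t)^2
dM/dt = -50/(t^3 - 15*t^2 + 75*t - 125)

E[X] = dM/dt |_{t=0} = 2/5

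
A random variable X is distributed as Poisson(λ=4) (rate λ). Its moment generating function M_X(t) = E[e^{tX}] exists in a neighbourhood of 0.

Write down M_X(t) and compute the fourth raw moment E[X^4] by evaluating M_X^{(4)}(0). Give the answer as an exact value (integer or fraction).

M_X(t) = e^(4*e^(t) - 4)
M′(t) = 4*e^(-4)*e^(t)*e^(4*e^(t))
M′′(t) = (16*e^(2*t)*e^(4*e^(t)) + 4*e^(t)*e^(4*e^(t)))*e^(-4)
M′′′(t) = (64*e^(3*t)*e^(4*e^(t)) + 48*e^(2*t)*e^(4*e^(t)) + 4*e^(t)*e^(4*e^(t)))*e^(-4)
M′′′′(t) = (256*e^(4*t)*e^(4*e^(t)) + 384*e^(3*t)*e^(4*e^(t)) + 112*e^(2*t)*e^(4*e^(t)) + 4*e^(t)*e^(4*e^(t)))*e^(-4)

E[X^4] = M′′′′(0) = 756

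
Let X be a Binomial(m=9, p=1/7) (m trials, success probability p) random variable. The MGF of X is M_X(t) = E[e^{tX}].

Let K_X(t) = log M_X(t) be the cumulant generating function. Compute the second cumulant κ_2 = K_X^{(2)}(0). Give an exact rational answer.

κ_2 = D^2[K](0) = 54/49

M_X(t) = (e^(t)/7 + 6/7)^9
K_X(t) = log M_X(t) = 9*log(e^(t)/7 + 6/7)
D^2[K](t) = 54*e^(t)/(e^(2*t) + 12*e^(t) + 36)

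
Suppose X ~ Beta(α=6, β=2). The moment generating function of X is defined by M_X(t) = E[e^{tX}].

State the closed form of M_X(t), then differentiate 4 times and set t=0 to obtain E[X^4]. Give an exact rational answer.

M_X(t) = ₁F₁(6; 8; t)
M^(4)(t) = 21*₁F₁(10; 12; t)/55

E[X^4] = M^(4)(0) = 21/55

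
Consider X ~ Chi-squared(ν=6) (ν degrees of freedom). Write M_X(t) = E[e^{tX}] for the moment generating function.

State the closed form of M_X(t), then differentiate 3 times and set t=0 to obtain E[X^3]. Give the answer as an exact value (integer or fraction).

E[X^3] = M^(3)(0) = 480

M_X(t) = (1 - 2*t)^(-3)
M^(3)(t) = 480/(64*t^6 - 192*t^5 + 240*t^4 - 160*t^3 + 60*t^2 - 12*t + 1)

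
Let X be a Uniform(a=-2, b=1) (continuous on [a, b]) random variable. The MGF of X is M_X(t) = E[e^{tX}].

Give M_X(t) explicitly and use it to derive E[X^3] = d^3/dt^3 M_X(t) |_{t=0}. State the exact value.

E[X^3] = D^3[M](0) = -5/4

M_X(t) = (e^(t) - e^(-2*t))/(3*t)
D^3[M](t) = (t^3*e^(3*t) + 8*t^3 - 3*t^2*e^(3*t) + 12*t^2 + 6*t*e^(3*t) + 12*t - 6*e^(3*t) + 6)*e^(-2*t)/(3*t^4)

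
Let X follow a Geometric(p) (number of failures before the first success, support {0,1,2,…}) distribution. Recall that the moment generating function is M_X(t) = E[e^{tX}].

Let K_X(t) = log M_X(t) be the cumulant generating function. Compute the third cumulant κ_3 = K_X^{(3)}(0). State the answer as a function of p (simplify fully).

κ_3 = K′′′(0) = (p^2 - 3*p + 2)/p^3

M_X(t) = p/(-(1 - p)*e^(t) + 1)
K_X(t) = log M_X(t) = log(p) - log(-(1 - p)*e^(t) + 1)
K′(t) = (-p*e^(t) + e^(t))/(p*e^(t) - e^(t) + 1)
K′′(t) = (-p*e^(t) + e^(t))/(p^2*e^(2*t) - 2*p*e^(2*t) + 2*p*e^(t) + e^(2*t) - 2*e^(t) + 1)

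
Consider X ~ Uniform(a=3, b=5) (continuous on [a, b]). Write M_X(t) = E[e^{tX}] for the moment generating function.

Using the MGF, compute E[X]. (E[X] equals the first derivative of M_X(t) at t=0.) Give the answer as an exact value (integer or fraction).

E[X] = dM/dt |_{t=0} = 4

M_X(t) = (e^(5*t) - e^(3*t))/(2*t)
dM/dt = (5*t*e^(5*t) - 3*t*e^(3*t) - e^(5*t) + e^(3*t))/(2*t^2)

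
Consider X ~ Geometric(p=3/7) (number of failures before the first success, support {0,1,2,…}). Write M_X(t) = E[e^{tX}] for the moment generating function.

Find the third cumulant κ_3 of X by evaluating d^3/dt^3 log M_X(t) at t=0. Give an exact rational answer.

M_X(t) = 3/(7*(1 - 4*e^(t)/7))
K_X(t) = log M_X(t) = -log(1 - 4*e^(t)/7) - log(7) + log(3)
K′(t) = -4*e^(t)/(4*e^(t) - 7)
K′′(t) = 28*e^(t)/(16*e^(2*t) - 56*e^(t) + 49)
K′′′(t) = (-112*e^(2*t) - 196*e^(t))/(64*e^(3*t) - 336*e^(2*t) + 588*e^(t) - 343)

κ_3 = K′′′(0) = 308/27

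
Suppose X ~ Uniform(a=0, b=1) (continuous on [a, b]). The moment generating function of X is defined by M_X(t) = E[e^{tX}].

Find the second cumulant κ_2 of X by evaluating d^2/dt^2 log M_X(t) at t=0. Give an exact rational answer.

M_X(t) = (e^(t) - 1)/t
K_X(t) = log M_X(t) = -log(t) + log(e^(t) - 1)
K^(2)(t) = (-t^2*e^(t) + e^(2*t) - 2*e^(t) + 1)/(t^2*e^(2*t) - 2*t^2*e^(t) + t^2)

κ_2 = K^(2)(0) = 1/12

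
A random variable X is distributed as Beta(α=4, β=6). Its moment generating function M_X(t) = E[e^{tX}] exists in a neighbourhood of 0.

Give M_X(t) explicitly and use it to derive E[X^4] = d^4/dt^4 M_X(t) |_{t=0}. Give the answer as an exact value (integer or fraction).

E[X^4] = D^4[M](0) = 7/143

M_X(t) = ₁F₁(4; 10; t)
D^4[M](t) = 7*₁F₁(8; 14; t)/143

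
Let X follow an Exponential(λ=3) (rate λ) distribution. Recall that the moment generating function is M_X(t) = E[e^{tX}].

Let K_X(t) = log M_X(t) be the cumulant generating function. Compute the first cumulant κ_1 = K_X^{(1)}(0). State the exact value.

M_X(t) = 3/(3 - t)
K_X(t) = log M_X(t) = -log(3 - t) + log(3)
K^(1)(t) = -1/(t - 3)

κ_1 = K^(1)(0) = 1/3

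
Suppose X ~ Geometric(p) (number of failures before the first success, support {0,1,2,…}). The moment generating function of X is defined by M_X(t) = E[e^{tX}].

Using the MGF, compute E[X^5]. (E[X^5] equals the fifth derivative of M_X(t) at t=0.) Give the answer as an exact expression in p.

M_X(t) = p/(-(1 - p)*e^(t) + 1)

E[X^5] = D^5[M](0) = -1 + 31/p - 180/p^2 + 390/p^3 - 360/p^4 + 120/p^5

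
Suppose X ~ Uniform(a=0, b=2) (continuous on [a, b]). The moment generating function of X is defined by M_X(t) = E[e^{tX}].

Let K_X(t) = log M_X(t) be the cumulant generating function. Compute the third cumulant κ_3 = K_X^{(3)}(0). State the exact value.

κ_3 = D^3[K](0) = 0

M_X(t) = (e^(2*t) - 1)/(2*t)
K_X(t) = log M_X(t) = -log(t) + log(e^(2*t) - 1) - log(2)
D^3[K](t) = (8*t^3*e^(4*t) + 8*t^3*e^(2*t) - 2*e^(6*t) + 6*e^(4*t) - 6*e^(2*t) + 2)/(t^3*e^(6*t) - 3*t^3*e^(4*t) + 3*t^3*e^(2*t) - t^3)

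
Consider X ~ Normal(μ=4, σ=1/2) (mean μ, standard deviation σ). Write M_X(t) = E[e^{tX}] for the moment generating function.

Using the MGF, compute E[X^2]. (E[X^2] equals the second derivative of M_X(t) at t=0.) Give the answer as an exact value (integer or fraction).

M_X(t) = e^(t^2/8 + 4*t)
M′(t) = t*e^(4*t)*e^(t^2/8)/4 + 4*e^(4*t)*e^(t^2/8)
M′′(t) = t^2*e^(4*t)*e^(t^2/8)/16 + 2*t*e^(4*t)*e^(t^2/8) + 65*e^(4*t)*e^(t^2/8)/4

E[X^2] = M′′(0) = 65/4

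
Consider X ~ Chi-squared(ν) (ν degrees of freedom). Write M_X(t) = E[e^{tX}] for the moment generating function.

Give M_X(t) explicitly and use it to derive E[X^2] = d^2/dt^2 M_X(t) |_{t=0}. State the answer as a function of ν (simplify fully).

E[X^2] = d^2M/dt^2 |_{t=0} = ν*(ν + 2)

M_X(t) = (1 - 2*t)^(-ν/2)
dM/dt = -ν/(2*t*(1 - 2*t)^(ν/2) - (1 - 2*t)^(ν/2))
d^2M/dt^2 = (ν^2 + 2*ν)/(4*t^2*(1 - 2*t)^(ν/2) - 4*t*(1 - 2*t)^(ν/2) + (1 - 2*t)^(ν/2))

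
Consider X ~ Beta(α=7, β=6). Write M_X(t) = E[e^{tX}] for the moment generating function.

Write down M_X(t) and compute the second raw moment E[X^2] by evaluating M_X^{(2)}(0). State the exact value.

M_X(t) = ₁F₁(7; 13; t)
dM/dt = 7*₁F₁(8; 14; t)/13
d^2M/dt^2 = 4*₁F₁(9; 15; t)/13

E[X^2] = d^2M/dt^2 |_{t=0} = 4/13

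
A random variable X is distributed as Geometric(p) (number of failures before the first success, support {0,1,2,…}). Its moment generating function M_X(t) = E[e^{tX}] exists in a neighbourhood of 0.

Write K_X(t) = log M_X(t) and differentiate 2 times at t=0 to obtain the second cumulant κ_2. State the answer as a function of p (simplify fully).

M_X(t) = p/(-(1 - p)*e^(t) + 1)
K_X(t) = log M_X(t) = log(p) - log(-(1 - p)*e^(t) + 1)
D^2[K](t) = (-p*e^(t) + e^(t))/(p^2*e^(2*t) - 2*p*e^(2*t) + 2*p*e^(t) + e^(2*t) - 2*e^(t) + 1)

κ_2 = D^2[K](0) = (1 - p)/p^2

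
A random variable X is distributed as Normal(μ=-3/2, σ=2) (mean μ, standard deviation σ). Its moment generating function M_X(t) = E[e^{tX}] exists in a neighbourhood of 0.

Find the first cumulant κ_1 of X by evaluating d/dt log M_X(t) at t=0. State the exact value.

κ_1 = K′(0) = -3/2

M_X(t) = e^(2*t^2 - 3*t/2)
K_X(t) = log M_X(t) = 2*t^2 - 3*t/2
K′(t) = 4*t - 3/2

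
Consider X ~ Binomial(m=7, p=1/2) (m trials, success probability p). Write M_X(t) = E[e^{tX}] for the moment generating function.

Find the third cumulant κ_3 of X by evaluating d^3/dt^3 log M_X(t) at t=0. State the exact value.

M_X(t) = (e^(t)/2 + 1/2)^7
K_X(t) = log M_X(t) = 7*log(e^(t)/2 + 1/2)
D^3[K](t) = (-7*e^(2*t) + 7*e^(t))/(e^(3*t) + 3*e^(2*t) + 3*e^(t) + 1)

κ_3 = D^3[K](0) = 0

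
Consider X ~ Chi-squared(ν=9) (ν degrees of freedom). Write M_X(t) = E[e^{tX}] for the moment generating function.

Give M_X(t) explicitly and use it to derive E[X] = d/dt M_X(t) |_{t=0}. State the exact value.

E[X] = D[M](0) = 9

M_X(t) = (1 - 2*t)^(-9/2)
D[M](t) = -9/(32*t^5*√(1 - 2*t) - 80*t^4*√(1 - 2*t) + 80*t^3*√(1 - 2*t) - 40*t^2*√(1 - 2*t) + 10*t*√(1 - 2*t) - √(1 - 2*t))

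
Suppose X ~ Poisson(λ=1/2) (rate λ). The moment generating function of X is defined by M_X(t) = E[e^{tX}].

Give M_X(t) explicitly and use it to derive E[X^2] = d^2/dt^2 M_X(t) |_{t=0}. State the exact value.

M_X(t) = e^(e^(t)/2 - 1/2)
dM/dt = e^(-1/2)*e^(t)*e^(e^(t)/2)/2
d^2M/dt^2 = (e^(2*t)*e^(e^(t)/2) + 2*e^(t)*e^(e^(t)/2))*e^(-1/2)/4

E[X^2] = d^2M/dt^2 |_{t=0} = 3/4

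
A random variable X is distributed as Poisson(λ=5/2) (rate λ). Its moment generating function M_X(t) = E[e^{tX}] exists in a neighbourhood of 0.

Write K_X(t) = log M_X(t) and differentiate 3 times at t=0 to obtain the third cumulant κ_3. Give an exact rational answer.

κ_3 = K^(3)(0) = 5/2

M_X(t) = e^(5*e^(t)/2 - 5/2)
K_X(t) = log M_X(t) = 5*e^(t)/2 - 5/2
K^(3)(t) = 5*e^(t)/2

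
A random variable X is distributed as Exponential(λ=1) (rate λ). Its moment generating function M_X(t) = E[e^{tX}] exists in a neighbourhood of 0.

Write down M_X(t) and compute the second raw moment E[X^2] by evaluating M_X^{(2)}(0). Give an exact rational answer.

M_X(t) = 1/(1 - t)
M′(t) = 1/(t^2 - 2*t + 1)
M′′(t) = -2/(t^3 - 3*t^2 + 3*t - 1)

E[X^2] = M′′(0) = 2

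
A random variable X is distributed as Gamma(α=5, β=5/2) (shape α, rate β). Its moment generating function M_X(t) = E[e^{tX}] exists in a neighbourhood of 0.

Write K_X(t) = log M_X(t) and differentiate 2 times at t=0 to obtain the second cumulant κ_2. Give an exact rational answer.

κ_2 = d^2K/dt^2 |_{t=0} = 4/5

M_X(t) = 3125/(32*(5/2 - t)^5)
K_X(t) = log M_X(t) = -5*log(5/2 - t) - 5*log(2) + 5*log(5)
dK/dt = -10/(2*t - 5)
d^2K/dt^2 = 20/(4*t^2 - 20*t + 25)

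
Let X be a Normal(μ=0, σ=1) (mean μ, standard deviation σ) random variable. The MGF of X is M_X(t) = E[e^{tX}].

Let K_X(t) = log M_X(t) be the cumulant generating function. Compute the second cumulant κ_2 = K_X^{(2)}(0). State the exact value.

κ_2 = d^2K/dt^2 |_{t=0} = 1

M_X(t) = e^(t^2/2)
K_X(t) = log M_X(t) = t^2/2
dK/dt = t
d^2K/dt^2 = 1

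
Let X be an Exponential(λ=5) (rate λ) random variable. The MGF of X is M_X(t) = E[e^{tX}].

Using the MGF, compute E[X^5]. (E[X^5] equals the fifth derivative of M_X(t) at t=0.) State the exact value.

E[X^5] = d^5M/dt^5 |_{t=0} = 24/625

M_X(t) = 5/(5 - t)
dM/dt = 5/(t^2 - 10*t + 25)
d^2M/dt^2 = -10/(t^3 - 15*t^2 + 75*t - 125)
d^3M/dt^3 = 30/(t^4 - 20*t^3 + 150*t^2 - 500*t + 625)
d^4M/dt^4 = -120/(t^5 - 25*t^4 + 250*t^3 - 1250*t^2 + 3125*t - 3125)
d^5M/dt^5 = 600/(t^6 - 30*t^5 + 375*t^4 - 2500*t^3 + 9375*t^2 - 18750*t + 15625)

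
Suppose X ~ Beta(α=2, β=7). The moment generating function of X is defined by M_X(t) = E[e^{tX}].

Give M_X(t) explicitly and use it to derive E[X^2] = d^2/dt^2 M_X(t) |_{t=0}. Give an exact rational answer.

E[X^2] = M′′(0) = 1/15

M_X(t) = ₁F₁(2; 9; t)
M′(t) = 2*₁F₁(3; 10; t)/9
M′′(t) = ₁F₁(4; 11; t)/15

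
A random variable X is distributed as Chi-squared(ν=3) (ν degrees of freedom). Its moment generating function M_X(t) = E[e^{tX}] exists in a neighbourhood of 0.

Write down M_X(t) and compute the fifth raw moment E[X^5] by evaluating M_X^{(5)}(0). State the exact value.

M_X(t) = (1 - 2*t)^(-3/2)
D^5[M](t) = 10395/(64*t^6*√(1 - 2*t) - 192*t^5*√(1 - 2*t) + 240*t^4*√(1 - 2*t) - 160*t^3*√(1 - 2*t) + 60*t^2*√(1 - 2*t) - 12*t*√(1 - 2*t) + √(1 - 2*t))

E[X^5] = D^5[M](0) = 10395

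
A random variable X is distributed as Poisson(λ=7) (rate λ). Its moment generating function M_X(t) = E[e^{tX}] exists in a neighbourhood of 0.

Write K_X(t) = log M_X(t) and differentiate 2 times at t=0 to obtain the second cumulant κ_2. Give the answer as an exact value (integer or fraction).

κ_2 = d^2K/dt^2 |_{t=0} = 7

M_X(t) = e^(7*e^(t) - 7)
K_X(t) = log M_X(t) = 7*e^(t) - 7
dK/dt = 7*e^(t)
d^2K/dt^2 = 7*e^(t)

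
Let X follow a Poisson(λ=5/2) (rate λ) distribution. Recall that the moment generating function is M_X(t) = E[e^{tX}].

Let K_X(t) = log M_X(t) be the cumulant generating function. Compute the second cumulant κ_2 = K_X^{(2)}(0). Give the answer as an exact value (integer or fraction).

M_X(t) = e^(5*e^(t)/2 - 5/2)
K_X(t) = log M_X(t) = 5*e^(t)/2 - 5/2
D^2[K](t) = 5*e^(t)/2

κ_2 = D^2[K](0) = 5/2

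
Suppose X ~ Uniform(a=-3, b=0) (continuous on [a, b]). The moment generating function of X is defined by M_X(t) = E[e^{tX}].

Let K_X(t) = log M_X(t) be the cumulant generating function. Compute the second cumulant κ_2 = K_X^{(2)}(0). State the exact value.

κ_2 = K′′(0) = 3/4

M_X(t) = (1 - e^(-3*t))/(3*t)
K_X(t) = log M_X(t) = -log(t) + log(1 - e^(-3*t)) - log(3)
K′(t) = (3*t - e^(3*t) + 1)/(t*e^(3*t) - t)
K′′(t) = (-9*t^2*e^(3*t) + e^(6*t) - 2*e^(3*t) + 1)/(t^2*e^(6*t) - 2*t^2*e^(3*t) + t^2)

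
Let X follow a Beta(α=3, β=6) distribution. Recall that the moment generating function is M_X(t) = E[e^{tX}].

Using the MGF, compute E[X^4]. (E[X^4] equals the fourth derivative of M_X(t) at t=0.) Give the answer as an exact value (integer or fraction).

M_X(t) = ₁F₁(3; 9; t)
dM/dt = ₁F₁(4; 10; t)/3
d^2M/dt^2 = 2*₁F₁(5; 11; t)/15
d^3M/dt^3 = 2*₁F₁(6; 12; t)/33
d^4M/dt^4 = ₁F₁(7; 13; t)/33

E[X^4] = d^4M/dt^4 |_{t=0} = 1/33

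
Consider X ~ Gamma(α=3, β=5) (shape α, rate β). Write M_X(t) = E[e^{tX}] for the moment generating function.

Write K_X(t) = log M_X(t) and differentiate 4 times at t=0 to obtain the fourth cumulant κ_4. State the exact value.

κ_4 = d^4K/dt^4 |_{t=0} = 18/625

M_X(t) = 125/(5 - t)^3
K_X(t) = log M_X(t) = -3*log(5 - t) + 3*log(5)
dK/dt = -3/(t - 5)
d^2K/dt^2 = 3/(t^2 - 10*t + 25)
d^3K/dt^3 = -6/(t^3 - 15*t^2 + 75*t - 125)
d^4K/dt^4 = 18/(t^4 - 20*t^3 + 150*t^2 - 500*t + 625)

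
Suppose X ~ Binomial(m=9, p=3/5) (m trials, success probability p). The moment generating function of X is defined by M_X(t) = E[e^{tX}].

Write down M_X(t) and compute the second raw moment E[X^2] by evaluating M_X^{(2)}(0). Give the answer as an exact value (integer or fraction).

M_X(t) = (3*e^(t)/5 + 2/5)^9

E[X^2] = M^(2)(0) = 783/25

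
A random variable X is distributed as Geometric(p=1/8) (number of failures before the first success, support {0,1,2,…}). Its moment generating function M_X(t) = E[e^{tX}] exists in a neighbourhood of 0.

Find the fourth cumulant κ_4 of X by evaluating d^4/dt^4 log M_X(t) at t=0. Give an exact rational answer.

M_X(t) = 1/(8*(1 - 7*e^(t)/8))
K_X(t) = log M_X(t) = -log(1 - 7*e^(t)/8) - 3*log(2)
D^4[K](t) = (2744*e^(3*t) + 12544*e^(2*t) + 3584*e^(t))/(2401*e^(4*t) - 10976*e^(3*t) + 18816*e^(2*t) - 14336*e^(t) + 4096)

κ_4 = D^4[K](0) = 18872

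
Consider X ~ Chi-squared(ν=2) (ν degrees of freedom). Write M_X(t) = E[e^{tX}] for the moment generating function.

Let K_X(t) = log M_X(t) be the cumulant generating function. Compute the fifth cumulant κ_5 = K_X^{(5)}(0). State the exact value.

κ_5 = D^5[K](0) = 768

M_X(t) = 1/(1 - 2*t)
K_X(t) = log M_X(t) = -log(1 - 2*t)
D^5[K](t) = -768/(32*t^5 - 80*t^4 + 80*t^3 - 40*t^2 + 10*t - 1)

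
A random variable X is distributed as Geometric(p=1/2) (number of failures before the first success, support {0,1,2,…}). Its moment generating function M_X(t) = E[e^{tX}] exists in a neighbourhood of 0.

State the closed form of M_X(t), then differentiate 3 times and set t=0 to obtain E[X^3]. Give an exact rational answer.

M_X(t) = 1/(2*(1 - e^(t)/2))
D^3[M](t) = (e^(3*t) + 8*e^(2*t) + 4*e^(t))/(e^(4*t) - 8*e^(3*t) + 24*e^(2*t) - 32*e^(t) + 16)

E[X^3] = D^3[M](0) = 13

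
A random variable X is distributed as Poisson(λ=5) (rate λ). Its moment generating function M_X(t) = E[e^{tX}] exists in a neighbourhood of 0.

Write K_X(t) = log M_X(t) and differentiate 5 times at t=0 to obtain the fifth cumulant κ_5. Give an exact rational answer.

κ_5 = d^5K/dt^5 |_{t=0} = 5

M_X(t) = e^(5*e^(t) - 5)
K_X(t) = log M_X(t) = 5*e^(t) - 5
dK/dt = 5*e^(t)
d^2K/dt^2 = 5*e^(t)
d^3K/dt^3 = 5*e^(t)
d^4K/dt^4 = 5*e^(t)
d^5K/dt^5 = 5*e^(t)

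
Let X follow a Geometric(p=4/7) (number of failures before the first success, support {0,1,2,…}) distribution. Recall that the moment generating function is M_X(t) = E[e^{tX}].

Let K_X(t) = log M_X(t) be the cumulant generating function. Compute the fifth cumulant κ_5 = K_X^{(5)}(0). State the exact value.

M_X(t) = 4/(7*(1 - 3*e^(t)/7))
K_X(t) = log M_X(t) = -log(1 - 3*e^(t)/7) - log(7) + 2*log(2)
D^5[K](t) = (-567*e^(4*t) - 14553*e^(3*t) - 33957*e^(2*t) - 7203*e^(t))/(243*e^(5*t) - 2835*e^(4*t) + 13230*e^(3*t) - 30870*e^(2*t) + 36015*e^(t) - 16807)

κ_5 = D^5[K](0) = 7035/128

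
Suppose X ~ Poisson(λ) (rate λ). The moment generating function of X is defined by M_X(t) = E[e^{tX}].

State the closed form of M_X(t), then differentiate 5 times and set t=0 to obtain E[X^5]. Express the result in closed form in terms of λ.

E[X^5] = d^5M/dt^5 |_{t=0} = λ*(λ^4 + 10*λ^3 + 25*λ^2 + 15*λ + 1)

M_X(t) = e^(λ*(e^(t) - 1))
dM/dt = λ*e^(-λ)*e^(t)*e^(λ*e^(t))
d^2M/dt^2 = (λ^2*e^(2*t)*e^(λ*e^(t)) + λ*e^(t)*e^(λ*e^(t)))*e^(-λ)
d^3M/dt^3 = (λ^3*e^(3*t)*e^(λ*e^(t)) + 3*λ^2*e^(2*t)*e^(λ*e^(t)) + λ*e^(t)*e^(λ*e^(t)))*e^(-λ)
d^4M/dt^4 = (λ^4*e^(4*t)*e^(λ*e^(t)) + 6*λ^3*e^(3*t)*e^(λ*e^(t)) + 7*λ^2*e^(2*t)*e^(λ*e^(t)) + λ*e^(t)*e^(λ*e^(t)))*e^(-λ)
d^5M/dt^5 = (λ^5*e^(5*t)*e^(λ*e^(t)) + 10*λ^4*e^(4*t)*e^(λ*e^(t)) + 25*λ^3*e^(3*t)*e^(λ*e^(t)) + 15*λ^2*e^(2*t)*e^(λ*e^(t)) + λ*e^(t)*e^(λ*e^(t)))*e^(-λ)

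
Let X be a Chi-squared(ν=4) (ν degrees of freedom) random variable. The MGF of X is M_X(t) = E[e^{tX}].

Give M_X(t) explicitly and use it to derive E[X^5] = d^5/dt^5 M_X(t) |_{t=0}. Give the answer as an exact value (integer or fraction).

M_X(t) = (1 - 2*t)^(-2)
M′(t) = -4/(8*t^3 - 12*t^2 + 6*t - 1)
M′′(t) = 24/(16*t^4 - 32*t^3 + 24*t^2 - 8*t + 1)
M′′′(t) = -192/(32*t^5 - 80*t^4 + 80*t^3 - 40*t^2 + 10*t - 1)
M′′′′(t) = 1920/(64*t^6 - 192*t^5 + 240*t^4 - 160*t^3 + 60*t^2 - 12*t + 1)
M′′′′′(t) = -23040/(128*t^7 - 448*t^6 + 672*t^5 - 560*t^4 + 280*t^3 - 84*t^2 + 14*t - 1)

E[X^5] = M′′′′′(0) = 23040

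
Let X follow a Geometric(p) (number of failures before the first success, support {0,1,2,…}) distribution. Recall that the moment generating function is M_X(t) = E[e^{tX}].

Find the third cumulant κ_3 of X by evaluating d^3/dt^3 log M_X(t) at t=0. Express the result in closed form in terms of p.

κ_3 = d^3K/dt^3 |_{t=0} = (p^2 - 3*p + 2)/p^3

M_X(t) = p/(-(1 - p)*e^(t) + 1)
K_X(t) = log M_X(t) = log(p) - log(-(1 - p)*e^(t) + 1)
dK/dt = (-p*e^(t) + e^(t))/(p*e^(t) - e^(t) + 1)
d^2K/dt^2 = (-p*e^(t) + e^(t))/(p^2*e^(2*t) - 2*p*e^(2*t) + 2*p*e^(t) + e^(2*t) - 2*e^(t) + 1)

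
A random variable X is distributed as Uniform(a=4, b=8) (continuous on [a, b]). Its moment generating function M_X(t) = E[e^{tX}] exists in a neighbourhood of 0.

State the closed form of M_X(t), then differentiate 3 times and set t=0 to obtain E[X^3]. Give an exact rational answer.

E[X^3] = M′′′(0) = 240

M_X(t) = (e^(8*t) - e^(4*t))/(4*t)
M′(t) = (8*t*e^(8*t) - 4*t*e^(4*t) - e^(8*t) + e^(4*t))/(4*t^2)
M′′(t) = (32*t^2*e^(8*t) - 8*t^2*e^(4*t) - 8*t*e^(8*t) + 4*t*e^(4*t) + e^(8*t) - e^(4*t))/(2*t^3)
M′′′(t) = (256*t^3*e^(8*t) - 32*t^3*e^(4*t) - 96*t^2*e^(8*t) + 24*t^2*e^(4*t) + 24*t*e^(8*t) - 12*t*e^(4*t) - 3*e^(8*t) + 3*e^(4*t))/(2*t^4)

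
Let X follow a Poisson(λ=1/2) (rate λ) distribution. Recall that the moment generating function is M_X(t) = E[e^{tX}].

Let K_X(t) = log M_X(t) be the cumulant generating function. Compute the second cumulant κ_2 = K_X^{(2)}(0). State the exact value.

M_X(t) = e^(e^(t)/2 - 1/2)
K_X(t) = log M_X(t) = e^(t)/2 - 1/2
K^(2)(t) = e^(t)/2

κ_2 = K^(2)(0) = 1/2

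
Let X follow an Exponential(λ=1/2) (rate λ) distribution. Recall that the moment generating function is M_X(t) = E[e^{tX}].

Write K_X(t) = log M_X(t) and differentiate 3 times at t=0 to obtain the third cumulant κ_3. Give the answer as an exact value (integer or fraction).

M_X(t) = 1/(2*(1/2 - t))
K_X(t) = log M_X(t) = -log(1/2 - t) - log(2)
K′(t) = -2/(2*t - 1)
K′′(t) = 4/(4*t^2 - 4*t + 1)
K′′′(t) = -16/(8*t^3 - 12*t^2 + 6*t - 1)

κ_3 = K′′′(0) = 16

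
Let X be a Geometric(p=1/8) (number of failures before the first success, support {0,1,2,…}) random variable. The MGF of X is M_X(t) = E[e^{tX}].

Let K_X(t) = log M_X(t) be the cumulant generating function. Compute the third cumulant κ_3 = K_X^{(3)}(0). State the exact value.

κ_3 = K^(3)(0) = 840

M_X(t) = 1/(8*(1 - 7*e^(t)/8))
K_X(t) = log M_X(t) = -log(1 - 7*e^(t)/8) - 3*log(2)
K^(3)(t) = (-392*e^(2*t) - 448*e^(t))/(343*e^(3*t) - 1176*e^(2*t) + 1344*e^(t) - 512)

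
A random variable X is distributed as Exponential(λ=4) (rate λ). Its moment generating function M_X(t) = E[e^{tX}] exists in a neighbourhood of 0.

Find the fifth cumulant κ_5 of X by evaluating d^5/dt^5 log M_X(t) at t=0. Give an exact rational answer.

M_X(t) = 4/(4 - t)
K_X(t) = log M_X(t) = -log(4 - t) + 2*log(2)
K^(5)(t) = -24/(t^5 - 20*t^4 + 160*t^3 - 640*t^2 + 1280*t - 1024)

κ_5 = K^(5)(0) = 3/128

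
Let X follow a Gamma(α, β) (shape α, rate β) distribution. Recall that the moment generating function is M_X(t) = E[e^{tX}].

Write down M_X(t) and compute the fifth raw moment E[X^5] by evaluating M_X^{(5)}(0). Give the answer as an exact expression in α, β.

E[X^5] = d^5M/dt^5 |_{t=0} = α*(α^4 + 10*α^3 + 35*α^2 + 50*α + 24)/β^5

M_X(t) = (β/(β - t))^α
dM/dt = -α*β^α*(1/(β - t))^α/(-β + t)
d^2M/dt^2 = (α^2*β^α*(1/(β - t))^α + α*β^α*(1/(β - t))^α)/(β^2 - 2*β*t + t^2)
d^3M/dt^3 = (-α^3*β^α*(1/(β - t))^α - 3*α^2*β^α*(1/(β - t))^α - 2*α*β^α*(1/(β - t))^α)/(-β^3 + 3*β^2*t - 3*β*t^2 + t^3)
d^4M/dt^4 = (α^4*β^α*(1/(β - t))^α + 6*α^3*β^α*(1/(β - t))^α + 11*α^2*β^α*(1/(β - t))^α + 6*α*β^α*(1/(β - t))^α)/(β^4 - 4*β^3*t + 6*β^2*t^2 - 4*β*t^3 + t^4)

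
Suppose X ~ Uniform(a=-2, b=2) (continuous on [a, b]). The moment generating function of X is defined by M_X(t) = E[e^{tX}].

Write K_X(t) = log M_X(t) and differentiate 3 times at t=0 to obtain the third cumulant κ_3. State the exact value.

κ_3 = K′′′(0) = 0

M_X(t) = (e^(2*t) - e^(-2*t))/(4*t)
K_X(t) = log M_X(t) = -log(t) + log(e^(2*t) - e^(-2*t)) - 2*log(2)
K′(t) = (2*t*e^(4*t) + 2*t - e^(4*t) + 1)/(t*e^(4*t) - t)
K′′(t) = (-16*t^2*e^(4*t) + e^(8*t) - 2*e^(4*t) + 1)/(t^2*e^(8*t) - 2*t^2*e^(4*t) + t^2)
K′′′(t) = (64*t^3*e^(8*t) + 64*t^3*e^(4*t) - 2*e^(12*t) + 6*e^(8*t) - 6*e^(4*t) + 2)/(t^3*e^(12*t) - 3*t^3*e^(8*t) + 3*t^3*e^(4*t) - t^3)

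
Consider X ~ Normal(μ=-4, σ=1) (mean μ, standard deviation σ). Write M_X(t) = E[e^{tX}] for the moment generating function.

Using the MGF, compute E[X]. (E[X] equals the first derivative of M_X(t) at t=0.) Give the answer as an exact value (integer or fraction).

E[X] = M^(1)(0) = -4

M_X(t) = e^(t^2/2 - 4*t)
M^(1)(t) = t*e^(-4*t)*e^(t^2/2) - 4*e^(-4*t)*e^(t^2/2)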